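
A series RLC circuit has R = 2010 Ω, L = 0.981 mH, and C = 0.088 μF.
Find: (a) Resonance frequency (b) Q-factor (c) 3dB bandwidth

Step 1 — Resonance: ω₀ = 1/√(LC) = 1/√(0.000981·8.8e-08) = 1.076e+05 rad/s.
Step 2 — f₀ = ω₀/(2π) = 1.713e+04 Hz.
Step 3 — Series Q: Q = ω₀L/R = 1.076e+05·0.000981/2010 = 0.05253.
Step 4 — Bandwidth: Δω = ω₀/Q = 2.049e+06 rad/s; BW = Δω/(2π) = 3.261e+05 Hz.

(a) f₀ = 1.713e+04 Hz  (b) Q = 0.05253  (c) BW = 3.261e+05 Hz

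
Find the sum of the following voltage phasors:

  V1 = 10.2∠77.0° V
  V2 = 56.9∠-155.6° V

Step 1 — Convert each phasor to rectangular form:
  V1 = 10.2·(cos(77.0°) + j·sin(77.0°)) = 2.295 + j9.939 V
  V2 = 56.9·(cos(-155.6°) + j·sin(-155.6°)) = -51.82 - j23.51 V
Step 2 — Sum components: V_total = -49.52 - j13.57 V.
Step 3 — Convert to polar: |V_total| = 51.35 V, ∠V_total = -164.7°.

V_total = 51.35∠-164.7° V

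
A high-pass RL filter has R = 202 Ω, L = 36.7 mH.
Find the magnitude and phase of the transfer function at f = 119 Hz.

Step 1 — Angular frequency: ω = 2π·119 = 747.7 rad/s.
Step 2 — Transfer function: H(jω) = jωL/(R + jωL).
Step 3 — Numerator jωL = j·27.44; denominator R + jωL = 202 + j27.44.
Step 4 — H = 0.01812 + j0.1334.
Step 5 — Magnitude: |H| = 0.1346 (-17.4 dB); phase: φ = 82.3°.

|H| = 0.1346 (-17.4 dB), φ = 82.3°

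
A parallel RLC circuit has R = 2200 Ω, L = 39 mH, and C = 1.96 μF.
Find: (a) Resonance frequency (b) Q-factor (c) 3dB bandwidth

Step 1 — Resonance: ω₀ = 1/√(LC) = 1/√(0.039·1.96e-06) = 3617 rad/s.
Step 2 — f₀ = ω₀/(2π) = 575.7 Hz.
Step 3 — Parallel Q: Q = R/(ω₀L) = 2200/(3617·0.039) = 15.6.
Step 4 — Bandwidth: Δω = ω₀/Q = 231.9 rad/s; BW = Δω/(2π) = 36.91 Hz.

(a) f₀ = 575.7 Hz  (b) Q = 15.6  (c) BW = 36.91 Hz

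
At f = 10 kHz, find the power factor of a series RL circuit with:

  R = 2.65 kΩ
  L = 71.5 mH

Step 1 — Angular frequency: ω = 2π·f = 2π·1e+04 = 6.283e+04 rad/s.
Step 2 — Component impedances:
  R: Z = R = 2650 Ω
  L: Z = jωL = j·6.283e+04·0.0715 = 0 + j4492 Ω
Step 3 — Series combination: Z_total = R + L = 2650 + j4492 Ω = 5216∠59.5° Ω.
Step 4 — Power factor: PF = cos(φ) = Re(Z)/|Z| = 2650/5216 = 0.5081.
Step 5 — Type: Im(Z) = 4492 ⇒ lagging (phase φ = 59.5°).

PF = 0.5081 (lagging, φ = 59.5°)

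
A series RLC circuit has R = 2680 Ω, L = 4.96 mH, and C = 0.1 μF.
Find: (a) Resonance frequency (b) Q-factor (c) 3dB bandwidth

Step 1 — Resonance condition Im(Z)=0 gives ω₀ = 1/√(LC).
Step 2 — ω₀ = 1/√(0.00496·1e-07) = 4.49e+04 rad/s.
Step 3 — f₀ = ω₀/(2π) = 7146 Hz.
Step 4 — Series Q: Q = ω₀L/R = 4.49e+04·0.00496/2680 = 0.0831.
Step 5 — 3dB bandwidth: Δω = ω₀/Q = 5.403e+05 rad/s; BW = Δω/(2π) = 8.6e+04 Hz.

(a) f₀ = 7146 Hz  (b) Q = 0.0831  (c) BW = 8.6e+04 Hz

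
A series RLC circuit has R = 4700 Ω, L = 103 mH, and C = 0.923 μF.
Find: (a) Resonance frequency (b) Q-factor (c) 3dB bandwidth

Step 1 — Resonance condition Im(Z)=0 gives ω₀ = 1/√(LC).
Step 2 — ω₀ = 1/√(0.103·9.23e-07) = 3243 rad/s.
Step 3 — f₀ = ω₀/(2π) = 516.2 Hz.
Step 4 — Series Q: Q = ω₀L/R = 3243·0.103/4700 = 0.07108.
Step 5 — 3dB bandwidth: Δω = ω₀/Q = 4.563e+04 rad/s; BW = Δω/(2π) = 7262 Hz.

(a) f₀ = 516.2 Hz  (b) Q = 0.07108  (c) BW = 7262 Hz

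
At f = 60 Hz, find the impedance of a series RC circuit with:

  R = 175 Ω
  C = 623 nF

Step 1 — Angular frequency: ω = 2π·f = 2π·60 = 377 rad/s.
Step 2 — Component impedances:
  R: Z = R = 175 Ω
  C: Z = 1/(jωC) = -j/(ω·C) = 0 - j4258 Ω
Step 3 — Series combination: Z_total = R + C = 175 - j4258 Ω = 4261∠-87.6° Ω.

Z = 175 - j4258 Ω = 4261∠-87.6° Ω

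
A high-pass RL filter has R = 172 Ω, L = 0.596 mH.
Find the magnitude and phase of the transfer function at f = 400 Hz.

Step 1 — Angular frequency: ω = 2π·400 = 2513 rad/s.
Step 2 — Transfer function: H(jω) = jωL/(R + jωL).
Step 3 — Numerator jωL = j·1.498; denominator R + jωL = 172 + j1.498.
Step 4 — H = 7.584e-05 + j0.008708.
Step 5 — Magnitude: |H| = 0.008708 (-41.2 dB); phase: φ = 89.5°.

|H| = 0.008708 (-41.2 dB), φ = 89.5°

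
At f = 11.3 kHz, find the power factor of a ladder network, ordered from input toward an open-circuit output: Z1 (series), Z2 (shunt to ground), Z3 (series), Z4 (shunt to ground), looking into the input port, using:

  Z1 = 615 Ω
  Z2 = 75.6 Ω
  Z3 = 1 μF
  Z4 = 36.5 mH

Step 1 — Angular frequency: ω = 2π·f = 2π·1.13e+04 = 7.1e+04 rad/s.
Step 2 — Component impedances:
  Z1: Z = R = 615 Ω
  Z2: Z = R = 75.6 Ω
  Z3: Z = 1/(jωC) = -j/(ω·C) = 0 - j14.08 Ω
  Z4: Z = jωL = j·7.1e+04·0.0365 = 0 + j2591 Ω
Step 3 — Ladder network (open output): work backward from the far end, alternating series and parallel combinations. Z_in = 690.5 + j2.216 Ω = 690.5∠0.2° Ω.
Step 4 — Power factor: PF = cos(φ) = Re(Z)/|Z| = 690.5/690.5 = 1.
Step 5 — Type: Im(Z) = 2.216 ⇒ lagging (phase φ = 0.2°).

PF = 1 (lagging, φ = 0.2°)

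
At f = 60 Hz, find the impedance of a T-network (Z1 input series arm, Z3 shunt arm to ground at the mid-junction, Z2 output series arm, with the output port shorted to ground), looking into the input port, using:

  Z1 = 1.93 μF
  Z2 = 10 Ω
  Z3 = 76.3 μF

Step 1 — Angular frequency: ω = 2π·f = 2π·60 = 377 rad/s.
Step 2 — Component impedances:
  Z1: Z = 1/(jωC) = -j/(ω·C) = 0 - j1374 Ω
  Z2: Z = R = 10 Ω
  Z3: Z = 1/(jωC) = -j/(ω·C) = 0 - j34.77 Ω
Step 3 — With the output port shorted to ground, the output series arm Z2 runs from the junction to ground; the shunt arm Z3 also runs from the junction to ground. They appear in parallel: Z3 || Z2 = 9.236 - j2.657 Ω.
Step 4 — Series with input arm Z1: Z_in = Z1 + (Z3 || Z2) = 9.236 - j1377 Ω = 1377∠-89.6° Ω.

Z = 9.236 - j1377 Ω = 1377∠-89.6° Ω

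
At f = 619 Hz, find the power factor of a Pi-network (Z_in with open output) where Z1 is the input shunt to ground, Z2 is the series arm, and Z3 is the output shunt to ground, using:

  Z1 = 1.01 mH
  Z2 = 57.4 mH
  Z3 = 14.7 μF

Step 1 — Angular frequency: ω = 2π·f = 2π·619 = 3889 rad/s.
Step 2 — Component impedances:
  Z1: Z = jωL = j·3889·0.00101 = 0 + j3.928 Ω
  Z2: Z = jωL = j·3889·0.0574 = 0 + j223.2 Ω
  Z3: Z = 1/(jωC) = -j/(ω·C) = 0 - j17.49 Ω
Step 3 — With open output, the series arm Z2 and the output shunt Z3 appear in series to ground: Z2 + Z3 = 0 + j205.8 Ω.
Step 4 — Parallel with input shunt Z1: Z_in = Z1 || (Z2 + Z3) = 0 + j3.855 Ω = 3.855∠90.0° Ω.
Step 5 — Power factor: PF = cos(φ) = Re(Z)/|Z| = -0/3.855 = -0.
Step 6 — Type: Im(Z) = 3.855 ⇒ lagging (phase φ = 90.0°).

PF = -0 (lagging, φ = 90.0°)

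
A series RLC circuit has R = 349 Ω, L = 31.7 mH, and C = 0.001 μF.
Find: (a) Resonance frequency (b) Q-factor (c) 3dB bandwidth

Step 1 — Resonance condition Im(Z)=0 gives ω₀ = 1/√(LC).
Step 2 — ω₀ = 1/√(0.0317·1e-09) = 1.776e+05 rad/s.
Step 3 — f₀ = ω₀/(2π) = 2.827e+04 Hz.
Step 4 — Series Q: Q = ω₀L/R = 1.776e+05·0.0317/349 = 16.13.
Step 5 — 3dB bandwidth: Δω = ω₀/Q = 1.101e+04 rad/s; BW = Δω/(2π) = 1752 Hz.

(a) f₀ = 2.827e+04 Hz  (b) Q = 16.13  (c) BW = 1752 Hz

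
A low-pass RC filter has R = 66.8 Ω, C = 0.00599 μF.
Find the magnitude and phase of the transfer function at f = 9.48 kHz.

Step 1 — Angular frequency: ω = 2π·9480 = 5.956e+04 rad/s.
Step 2 — Transfer function: H(jω) = 1/(1 + jωRC).
Step 3 — Denominator: 1 + jωRC = 1 + j·5.956e+04·66.8·5.99e-09 = 1 + j0.02383.
Step 4 — H = 0.9994 - j0.02382.
Step 5 — Magnitude: |H| = 0.9997 (-0.0 dB); phase: φ = -1.4°.

|H| = 0.9997 (-0.0 dB), φ = -1.4°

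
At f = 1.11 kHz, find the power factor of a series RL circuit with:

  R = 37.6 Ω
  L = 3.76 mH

Step 1 — Angular frequency: ω = 2π·f = 2π·1110 = 6974 rad/s.
Step 2 — Component impedances:
  R: Z = R = 37.6 Ω
  L: Z = jωL = j·6974·0.00376 = 0 + j26.22 Ω
Step 3 — Series combination: Z_total = R + L = 37.6 + j26.22 Ω = 45.84∠34.9° Ω.
Step 4 — Power factor: PF = cos(φ) = Re(Z)/|Z| = 37.6/45.84 = 0.8202.
Step 5 — Type: Im(Z) = 26.22 ⇒ lagging (phase φ = 34.9°).

PF = 0.8202 (lagging, φ = 34.9°)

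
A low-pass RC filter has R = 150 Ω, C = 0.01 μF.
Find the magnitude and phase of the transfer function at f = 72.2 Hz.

Step 1 — Angular frequency: ω = 2π·72.2 = 453.6 rad/s.
Step 2 — Transfer function: H(jω) = 1/(1 + jωRC).
Step 3 — Denominator: 1 + jωRC = 1 + j·453.6·150·1e-08 = 1 + j0.0006805.
Step 4 — H = 1 - j0.0006805.
Step 5 — Magnitude: |H| = 1 (-0.0 dB); phase: φ = -0.0°.

|H| = 1 (-0.0 dB), φ = -0.0°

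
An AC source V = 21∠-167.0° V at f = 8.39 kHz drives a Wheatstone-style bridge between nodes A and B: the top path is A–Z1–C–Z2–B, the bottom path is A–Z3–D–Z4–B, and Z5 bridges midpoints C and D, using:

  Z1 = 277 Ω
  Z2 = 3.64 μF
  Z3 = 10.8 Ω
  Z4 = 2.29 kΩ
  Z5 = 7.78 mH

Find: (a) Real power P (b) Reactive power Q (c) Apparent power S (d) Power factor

Step 1 — Angular frequency: ω = 2π·f = 2π·8390 = 5.272e+04 rad/s.
Step 2 — Component impedances:
  Z1: Z = R = 277 Ω
  Z2: Z = 1/(jωC) = -j/(ω·C) = 0 - j5.211 Ω
  Z3: Z = R = 10.8 Ω
  Z4: Z = R = 2290 Ω
  Z5: Z = jωL = j·5.272e+04·0.00778 = 0 + j410.1 Ω
Step 3 — Bridge requires nodal analysis (the Z5 bridge couples midpoints C and D, so the two paths cannot be reduced to a simple series/parallel combination). Setting node B to ground and injecting 1 A at node A, the 3-node admittance system at A, C, D solves to V_A = Z_AB = 180.5 + j101.9 Ω = 207.3∠29.4° Ω.
Step 4 — Source phasor: V = 21∠-167.0° V = -20.46 - j4.724 V.
Step 5 — Current: I = V / Z = -0.09717 + j0.02868 A = 0.1013∠163.6° A.
Step 6 — Complex power: S = V·I* = 1.853 + j1.046 VA.
Step 7 — Real power: P = Re(S) = 1.853 W.
Step 8 — Reactive power: Q = Im(S) = 1.046 VAR.
Step 9 — Apparent power: |S| = 2.128 VA.
Step 10 — Power factor: PF = P/|S| = 0.8708 (lagging).

(a) P = 1.853 W  (b) Q = 1.046 VAR  (c) S = 2.128 VA  (d) PF = 0.8708 (lagging)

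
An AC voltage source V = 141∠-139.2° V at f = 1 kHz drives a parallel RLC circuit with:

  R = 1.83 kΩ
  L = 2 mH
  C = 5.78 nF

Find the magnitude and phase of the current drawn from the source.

Step 1 — Angular frequency: ω = 2π·f = 2π·1000 = 6283 rad/s.
Step 2 — Component impedances:
  R: Z = R = 1830 Ω
  L: Z = jωL = j·6283·0.002 = 0 + j12.57 Ω
  C: Z = 1/(jωC) = -j/(ω·C) = 0 - j2.754e+04 Ω
Step 3 — Parallel combination: 1/Z_total = 1/R + 1/L + 1/C; Z_total = 0.08637 + j12.57 Ω = 12.57∠89.6° Ω.
Step 4 — Source phasor: V = 141∠-139.2° V = -106.7 - j92.13 V.
Step 5 — Ohm's law: I = V / Z_total = (-106.7 - j92.13) / (0.08637 + j12.57) = -7.387 + j8.44 A.
Step 6 — Convert to polar: |I| = 11.22 A, ∠I = 131.2°.

I = 11.22∠131.2° A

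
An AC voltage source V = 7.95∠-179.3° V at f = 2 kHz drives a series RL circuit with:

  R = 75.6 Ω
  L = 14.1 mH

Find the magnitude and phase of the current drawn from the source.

Step 1 — Angular frequency: ω = 2π·f = 2π·2000 = 1.257e+04 rad/s.
Step 2 — Component impedances:
  R: Z = R = 75.6 Ω
  L: Z = jωL = j·1.257e+04·0.0141 = 0 + j177.2 Ω
Step 3 — Series combination: Z_total = R + L = 75.6 + j177.2 Ω = 192.6∠66.9° Ω.
Step 4 — Source phasor: V = 7.95∠-179.3° V = -7.949 - j0.09713 V.
Step 5 — Ohm's law: I = V / Z_total = (-7.949 - j0.09713) / (75.6 + j177.2) = -0.01666 + j0.03776 A.
Step 6 — Convert to polar: |I| = 0.04127 A, ∠I = 113.8°.

I = 0.04127∠113.8° A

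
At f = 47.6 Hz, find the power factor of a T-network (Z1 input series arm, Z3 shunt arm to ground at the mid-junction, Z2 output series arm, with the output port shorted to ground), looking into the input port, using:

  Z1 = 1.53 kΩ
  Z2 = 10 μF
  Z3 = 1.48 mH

Step 1 — Angular frequency: ω = 2π·f = 2π·47.6 = 299.1 rad/s.
Step 2 — Component impedances:
  Z1: Z = R = 1530 Ω
  Z2: Z = 1/(jωC) = -j/(ω·C) = 0 - j334.4 Ω
  Z3: Z = jωL = j·299.1·0.00148 = 0 + j0.4426 Ω
Step 3 — With the output port shorted to ground, the output series arm Z2 runs from the junction to ground; the shunt arm Z3 also runs from the junction to ground. They appear in parallel: Z3 || Z2 = 0 + j0.4432 Ω.
Step 4 — Series with input arm Z1: Z_in = Z1 + (Z3 || Z2) = 1530 + j0.4432 Ω = 1530∠0.0° Ω.
Step 5 — Power factor: PF = cos(φ) = Re(Z)/|Z| = 1530/1530 = 1.
Step 6 — Type: Im(Z) = 0.4432 ⇒ lagging (phase φ = 0.0°).

PF = 1 (lagging, φ = 0.0°)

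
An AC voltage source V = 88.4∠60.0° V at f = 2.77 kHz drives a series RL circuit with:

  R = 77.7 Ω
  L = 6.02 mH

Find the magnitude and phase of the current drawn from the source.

Step 1 — Angular frequency: ω = 2π·f = 2π·2770 = 1.74e+04 rad/s.
Step 2 — Component impedances:
  R: Z = R = 77.7 Ω
  L: Z = jωL = j·1.74e+04·0.00602 = 0 + j104.8 Ω
Step 3 — Series combination: Z_total = R + L = 77.7 + j104.8 Ω = 130.4∠53.4° Ω.
Step 4 — Source phasor: V = 88.4∠60.0° V = 44.2 + j76.56 V.
Step 5 — Ohm's law: I = V / Z_total = (44.2 + j76.56) / (77.7 + j104.8) = 0.6733 + j0.07743 A.
Step 6 — Convert to polar: |I| = 0.6777 A, ∠I = 6.6°.

I = 0.6777∠6.6° A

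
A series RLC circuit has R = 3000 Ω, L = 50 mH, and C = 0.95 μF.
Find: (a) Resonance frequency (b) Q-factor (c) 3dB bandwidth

Step 1 — Resonance condition Im(Z)=0 gives ω₀ = 1/√(LC).
Step 2 — ω₀ = 1/√(0.05·9.5e-07) = 4588 rad/s.
Step 3 — f₀ = ω₀/(2π) = 730.3 Hz.
Step 4 — Series Q: Q = ω₀L/R = 4588·0.05/3000 = 0.07647.
Step 5 — 3dB bandwidth: Δω = ω₀/Q = 6e+04 rad/s; BW = Δω/(2π) = 9549 Hz.

(a) f₀ = 730.3 Hz  (b) Q = 0.07647  (c) BW = 9549 Hz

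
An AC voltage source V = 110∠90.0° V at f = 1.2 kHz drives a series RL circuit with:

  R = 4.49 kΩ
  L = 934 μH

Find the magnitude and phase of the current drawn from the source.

Step 1 — Angular frequency: ω = 2π·f = 2π·1200 = 7540 rad/s.
Step 2 — Component impedances:
  R: Z = R = 4490 Ω
  L: Z = jωL = j·7540·0.000934 = 0 + j7.042 Ω
Step 3 — Series combination: Z_total = R + L = 4490 + j7.042 Ω = 4490∠0.1° Ω.
Step 4 — Source phasor: V = 110∠90.0° V = 0 + j110 V.
Step 5 — Ohm's law: I = V / Z_total = (0 + j110) / (4490 + j7.042) = 3.842e-05 + j0.0245 A.
Step 6 — Convert to polar: |I| = 0.0245 A, ∠I = 89.9°.

I = 0.0245∠89.9° A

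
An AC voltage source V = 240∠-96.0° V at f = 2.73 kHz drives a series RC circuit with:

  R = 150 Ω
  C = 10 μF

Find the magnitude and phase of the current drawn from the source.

Step 1 — Angular frequency: ω = 2π·f = 2π·2730 = 1.715e+04 rad/s.
Step 2 — Component impedances:
  R: Z = R = 150 Ω
  C: Z = 1/(jωC) = -j/(ω·C) = 0 - j5.83 Ω
Step 3 — Series combination: Z_total = R + C = 150 - j5.83 Ω = 150.1∠-2.2° Ω.
Step 4 — Source phasor: V = 240∠-96.0° V = -25.09 - j238.7 V.
Step 5 — Ohm's law: I = V / Z_total = (-25.09 - j238.7) / (150 - j5.83) = -0.1052 - j1.595 A.
Step 6 — Convert to polar: |I| = 1.599 A, ∠I = -93.8°.

I = 1.599∠-93.8° A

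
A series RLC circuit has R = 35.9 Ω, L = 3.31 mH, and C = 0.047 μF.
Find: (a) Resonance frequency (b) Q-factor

Step 1 — Resonance condition Im(Z)=0 gives ω₀ = 1/√(LC).
Step 2 — ω₀ = 1/√(0.00331·4.7e-08) = 8.017e+04 rad/s.
Step 3 — f₀ = ω₀/(2π) = 1.276e+04 Hz.
Step 4 — Series Q: Q = ω₀L/R = 8.017e+04·0.00331/35.9 = 7.392.

(a) f₀ = 1.276e+04 Hz  (b) Q = 7.392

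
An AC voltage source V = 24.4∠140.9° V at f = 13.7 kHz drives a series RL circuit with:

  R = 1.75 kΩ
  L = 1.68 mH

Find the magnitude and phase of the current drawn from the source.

Step 1 — Angular frequency: ω = 2π·f = 2π·1.37e+04 = 8.608e+04 rad/s.
Step 2 — Component impedances:
  R: Z = R = 1750 Ω
  L: Z = jωL = j·8.608e+04·0.00168 = 0 + j144.6 Ω
Step 3 — Series combination: Z_total = R + L = 1750 + j144.6 Ω = 1756∠4.7° Ω.
Step 4 — Source phasor: V = 24.4∠140.9° V = -18.94 + j15.39 V.
Step 5 — Ohm's law: I = V / Z_total = (-18.94 + j15.39) / (1750 + j144.6) = -0.01003 + j0.009622 A.
Step 6 — Convert to polar: |I| = 0.0139 A, ∠I = 136.2°.

I = 0.0139∠136.2° A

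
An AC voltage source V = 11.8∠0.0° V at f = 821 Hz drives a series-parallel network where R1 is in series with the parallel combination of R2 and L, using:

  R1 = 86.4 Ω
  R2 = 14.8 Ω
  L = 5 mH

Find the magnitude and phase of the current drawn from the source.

Step 1 — Angular frequency: ω = 2π·f = 2π·821 = 5158 rad/s.
Step 2 — Component impedances:
  R1: Z = R = 86.4 Ω
  R2: Z = R = 14.8 Ω
  L: Z = jωL = j·5158·0.005 = 0 + j25.79 Ω
Step 3 — Parallel branch: R2 || L = 1/(1/R2 + 1/L) = 11.13 + j6.389 Ω.
Step 4 — Series with R1: Z_total = R1 + (R2 || L) = 97.53 + j6.389 Ω = 97.74∠3.7° Ω.
Step 5 — Source phasor: V = 11.8∠0.0° V = 11.8 V.
Step 6 — Ohm's law: I = V / Z_total = (11.8) / (97.53 + j6.389) = 0.1205 - j0.007891 A.
Step 7 — Convert to polar: |I| = 0.1207 A, ∠I = -3.7°.

I = 0.1207∠-3.7° A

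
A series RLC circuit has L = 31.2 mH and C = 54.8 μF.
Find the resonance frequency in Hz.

Step 1 — Resonance condition Im(Z)=0 gives ω₀ = 1/√(LC).
Step 2 — ω₀ = 1/√(0.0312·5.48e-05) = 764.8 rad/s.
Step 3 — f₀ = ω₀/(2π) = 121.7 Hz.

f₀ = 121.7 Hz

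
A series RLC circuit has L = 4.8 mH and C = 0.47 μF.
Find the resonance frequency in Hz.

Step 1 — Resonance condition Im(Z)=0 gives ω₀ = 1/√(LC).
Step 2 — ω₀ = 1/√(0.0048·4.7e-07) = 2.105e+04 rad/s.
Step 3 — f₀ = ω₀/(2π) = 3351 Hz.

f₀ = 3351 Hz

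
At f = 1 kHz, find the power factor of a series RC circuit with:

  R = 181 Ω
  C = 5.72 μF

Step 1 — Angular frequency: ω = 2π·f = 2π·1000 = 6283 rad/s.
Step 2 — Component impedances:
  R: Z = R = 181 Ω
  C: Z = 1/(jωC) = -j/(ω·C) = 0 - j27.82 Ω
Step 3 — Series combination: Z_total = R + C = 181 - j27.82 Ω = 183.1∠-8.7° Ω.
Step 4 — Power factor: PF = cos(φ) = Re(Z)/|Z| = 181/183.13 = 0.9884.
Step 5 — Type: Im(Z) = -27.82 ⇒ leading (phase φ = -8.7°).

PF = 0.9884 (leading, φ = -8.7°)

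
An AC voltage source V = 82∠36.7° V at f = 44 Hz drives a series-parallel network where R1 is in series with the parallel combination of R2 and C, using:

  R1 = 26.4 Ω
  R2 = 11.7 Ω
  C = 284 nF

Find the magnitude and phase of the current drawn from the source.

Step 1 — Angular frequency: ω = 2π·f = 2π·44 = 276.5 rad/s.
Step 2 — Component impedances:
  R1: Z = R = 26.4 Ω
  R2: Z = R = 11.7 Ω
  C: Z = 1/(jωC) = -j/(ω·C) = 0 - j1.274e+04 Ω
Step 3 — Parallel branch: R2 || C = 1/(1/R2 + 1/C) = 11.7 - j0.01075 Ω.
Step 4 — Series with R1: Z_total = R1 + (R2 || C) = 38.1 - j0.01075 Ω = 38.1∠-0.0° Ω.
Step 5 — Source phasor: V = 82∠36.7° V = 65.75 + j49.01 V.
Step 6 — Ohm's law: I = V / Z_total = (65.75 + j49.01) / (38.1 - j0.01075) = 1.725 + j1.287 A.
Step 7 — Convert to polar: |I| = 2.152 A, ∠I = 36.7°.

I = 2.152∠36.7° A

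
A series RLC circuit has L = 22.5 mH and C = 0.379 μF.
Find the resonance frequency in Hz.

Step 1 — Resonance condition Im(Z)=0 gives ω₀ = 1/√(LC).
Step 2 — ω₀ = 1/√(0.0225·3.79e-07) = 1.083e+04 rad/s.
Step 3 — f₀ = ω₀/(2π) = 1723 Hz.

f₀ = 1723 Hz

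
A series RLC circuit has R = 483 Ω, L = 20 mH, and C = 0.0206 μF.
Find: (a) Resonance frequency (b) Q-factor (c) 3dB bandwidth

Step 1 — Resonance condition Im(Z)=0 gives ω₀ = 1/√(LC).
Step 2 — ω₀ = 1/√(0.02·2.06e-08) = 4.927e+04 rad/s.
Step 3 — f₀ = ω₀/(2π) = 7841 Hz.
Step 4 — Series Q: Q = ω₀L/R = 4.927e+04·0.02/483 = 2.04.
Step 5 — 3dB bandwidth: Δω = ω₀/Q = 2.415e+04 rad/s; BW = Δω/(2π) = 3844 Hz.

(a) f₀ = 7841 Hz  (b) Q = 2.04  (c) BW = 3844 Hz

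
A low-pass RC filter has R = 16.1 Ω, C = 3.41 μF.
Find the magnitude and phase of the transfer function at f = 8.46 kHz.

Step 1 — Angular frequency: ω = 2π·8460 = 5.316e+04 rad/s.
Step 2 — Transfer function: H(jω) = 1/(1 + jωRC).
Step 3 — Denominator: 1 + jωRC = 1 + j·5.316e+04·16.1·3.41e-06 = 1 + j2.918.
Step 4 — H = 0.1051 - j0.3067.
Step 5 — Magnitude: |H| = 0.3242 (-9.8 dB); phase: φ = -71.1°.

|H| = 0.3242 (-9.8 dB), φ = -71.1°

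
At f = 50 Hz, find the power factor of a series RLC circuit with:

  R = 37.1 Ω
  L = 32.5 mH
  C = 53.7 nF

Step 1 — Angular frequency: ω = 2π·f = 2π·50 = 314.2 rad/s.
Step 2 — Component impedances:
  R: Z = R = 37.1 Ω
  L: Z = jωL = j·314.2·0.0325 = 0 + j10.21 Ω
  C: Z = 1/(jωC) = -j/(ω·C) = 0 - j5.928e+04 Ω
Step 3 — Series combination: Z_total = R + L + C = 37.1 - j5.927e+04 Ω = 5.927e+04∠-90.0° Ω.
Step 4 — Power factor: PF = cos(φ) = Re(Z)/|Z| = 37.1/59265 = 0.000626.
Step 5 — Type: Im(Z) = -5.927e+04 ⇒ leading (phase φ = -90.0°).

PF = 0.000626 (leading, φ = -90.0°)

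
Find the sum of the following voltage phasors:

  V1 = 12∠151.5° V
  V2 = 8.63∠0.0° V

Step 1 — Convert each phasor to rectangular form:
  V1 = 12·(cos(151.5°) + j·sin(151.5°)) = -10.55 + j5.726 V
  V2 = 8.63·(cos(0.0°) + j·sin(0.0°)) = 8.63 V
Step 2 — Sum components: V_total = -1.916 + j5.726 V.
Step 3 — Convert to polar: |V_total| = 6.038 V, ∠V_total = 108.5°.

V_total = 6.038∠108.5° V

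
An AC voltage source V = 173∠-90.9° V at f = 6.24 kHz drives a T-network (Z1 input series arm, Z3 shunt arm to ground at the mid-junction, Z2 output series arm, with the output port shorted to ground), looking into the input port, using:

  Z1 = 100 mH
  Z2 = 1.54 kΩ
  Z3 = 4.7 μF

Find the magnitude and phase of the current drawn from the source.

Step 1 — Angular frequency: ω = 2π·f = 2π·6240 = 3.921e+04 rad/s.
Step 2 — Component impedances:
  Z1: Z = jωL = j·3.921e+04·0.1 = 0 + j3921 Ω
  Z2: Z = R = 1540 Ω
  Z3: Z = 1/(jωC) = -j/(ω·C) = 0 - j5.427 Ω
Step 3 — With the output port shorted to ground, the output series arm Z2 runs from the junction to ground; the shunt arm Z3 also runs from the junction to ground. They appear in parallel: Z3 || Z2 = 0.01912 - j5.427 Ω.
Step 4 — Series with input arm Z1: Z_in = Z1 + (Z3 || Z2) = 0.01912 + j3915 Ω = 3915∠90.0° Ω.
Step 5 — Source phasor: V = 173∠-90.9° V = -2.717 - j173 V.
Step 6 — Ohm's law: I = V / Z_total = (-2.717 - j173) / (0.01912 + j3915) = -0.04418 + j0.0006938 A.
Step 7 — Convert to polar: |I| = 0.04419 A, ∠I = 179.1°.

I = 0.04419∠179.1° A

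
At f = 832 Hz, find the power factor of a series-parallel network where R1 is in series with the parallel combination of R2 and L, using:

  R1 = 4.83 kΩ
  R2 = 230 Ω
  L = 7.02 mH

Step 1 — Angular frequency: ω = 2π·f = 2π·832 = 5228 rad/s.
Step 2 — Component impedances:
  R1: Z = R = 4830 Ω
  R2: Z = R = 230 Ω
  L: Z = jωL = j·5228·0.00702 = 0 + j36.7 Ω
Step 3 — Parallel branch: R2 || L = 1/(1/R2 + 1/L) = 5.71 + j35.79 Ω.
Step 4 — Series with R1: Z_total = R1 + (R2 || L) = 4836 + j35.79 Ω = 4836∠0.4° Ω.
Step 5 — Power factor: PF = cos(φ) = Re(Z)/|Z| = 4836/4836 = 1.
Step 6 — Type: Im(Z) = 35.79 ⇒ lagging (phase φ = 0.4°).

PF = 1 (lagging, φ = 0.4°)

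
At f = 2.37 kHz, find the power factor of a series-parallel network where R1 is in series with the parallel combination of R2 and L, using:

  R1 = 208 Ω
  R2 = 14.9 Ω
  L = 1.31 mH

Step 1 — Angular frequency: ω = 2π·f = 2π·2370 = 1.489e+04 rad/s.
Step 2 — Component impedances:
  R1: Z = R = 208 Ω
  R2: Z = R = 14.9 Ω
  L: Z = jωL = j·1.489e+04·0.00131 = 0 + j19.51 Ω
Step 3 — Parallel branch: R2 || L = 1/(1/R2 + 1/L) = 9.41 + j7.188 Ω.
Step 4 — Series with R1: Z_total = R1 + (R2 || L) = 217.4 + j7.188 Ω = 217.5∠1.9° Ω.
Step 5 — Power factor: PF = cos(φ) = Re(Z)/|Z| = 217.4/217.5 = 0.9995.
Step 6 — Type: Im(Z) = 7.188 ⇒ lagging (phase φ = 1.9°).

PF = 0.9995 (lagging, φ = 1.9°)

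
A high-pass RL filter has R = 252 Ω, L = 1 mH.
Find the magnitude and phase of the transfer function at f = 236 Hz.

Step 1 — Angular frequency: ω = 2π·236 = 1483 rad/s.
Step 2 — Transfer function: H(jω) = jωL/(R + jωL).
Step 3 — Numerator jωL = j·1.483; denominator R + jωL = 252 + j1.483.
Step 4 — H = 3.462e-05 + j0.005884.
Step 5 — Magnitude: |H| = 0.005884 (-44.6 dB); phase: φ = 89.7°.

|H| = 0.005884 (-44.6 dB), φ = 89.7°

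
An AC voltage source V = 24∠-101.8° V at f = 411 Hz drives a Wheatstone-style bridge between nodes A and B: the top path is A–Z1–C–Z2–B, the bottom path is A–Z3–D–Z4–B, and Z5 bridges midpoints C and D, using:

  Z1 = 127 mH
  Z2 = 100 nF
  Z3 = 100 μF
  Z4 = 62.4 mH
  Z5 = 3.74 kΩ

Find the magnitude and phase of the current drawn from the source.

Step 1 — Angular frequency: ω = 2π·f = 2π·411 = 2582 rad/s.
Step 2 — Component impedances:
  Z1: Z = jωL = j·2582·0.127 = 0 + j328 Ω
  Z2: Z = 1/(jωC) = -j/(ω·C) = 0 - j3872 Ω
  Z3: Z = 1/(jωC) = -j/(ω·C) = 0 - j3.872 Ω
  Z4: Z = jωL = j·2582·0.0624 = 0 + j161.1 Ω
  Z5: Z = R = 3740 Ω
Step 3 — Bridge requires nodal analysis (the Z5 bridge couples midpoints C and D, so the two paths cannot be reduced to a simple series/parallel combination). Setting node B to ground and injecting 1 A at node A, the 3-node admittance system at A, C, D solves to V_A = Z_AB = 0.0331 + j164.6 Ω = 164.6∠90.0° Ω.
Step 4 — Source phasor: V = 24∠-101.8° V = -4.908 - j23.49 V.
Step 5 — Ohm's law: I = V / Z_total = (-4.908 - j23.49) / (0.0331 + j164.6) = -0.1428 + j0.02979 A.
Step 6 — Convert to polar: |I| = 0.1458 A, ∠I = 168.2°.

I = 0.1458∠168.2° A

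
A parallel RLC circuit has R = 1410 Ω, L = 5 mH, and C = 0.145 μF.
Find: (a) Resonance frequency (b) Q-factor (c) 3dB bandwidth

Step 1 — Resonance: ω₀ = 1/√(LC) = 1/√(0.005·1.45e-07) = 3.714e+04 rad/s.
Step 2 — f₀ = ω₀/(2π) = 5911 Hz.
Step 3 — Parallel Q: Q = R/(ω₀L) = 1410/(3.714e+04·0.005) = 7.593.
Step 4 — Bandwidth: Δω = ω₀/Q = 4891 rad/s; BW = Δω/(2π) = 778.5 Hz.

(a) f₀ = 5911 Hz  (b) Q = 7.593  (c) BW = 778.5 Hz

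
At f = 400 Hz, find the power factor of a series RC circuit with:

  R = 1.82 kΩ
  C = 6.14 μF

Step 1 — Angular frequency: ω = 2π·f = 2π·400 = 2513 rad/s.
Step 2 — Component impedances:
  R: Z = R = 1820 Ω
  C: Z = 1/(jωC) = -j/(ω·C) = 0 - j64.8 Ω
Step 3 — Series combination: Z_total = R + C = 1820 - j64.8 Ω = 1821∠-2.0° Ω.
Step 4 — Power factor: PF = cos(φ) = Re(Z)/|Z| = 1820/1821.15 = 0.9994.
Step 5 — Type: Im(Z) = -64.8 ⇒ leading (phase φ = -2.0°).

PF = 0.9994 (leading, φ = -2.0°)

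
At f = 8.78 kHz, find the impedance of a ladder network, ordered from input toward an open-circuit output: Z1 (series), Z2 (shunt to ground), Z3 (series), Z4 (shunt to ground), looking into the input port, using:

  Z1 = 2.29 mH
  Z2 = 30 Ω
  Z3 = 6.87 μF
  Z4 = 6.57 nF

Step 1 — Angular frequency: ω = 2π·f = 2π·8780 = 5.517e+04 rad/s.
Step 2 — Component impedances:
  Z1: Z = jωL = j·5.517e+04·0.00229 = 0 + j126.3 Ω
  Z2: Z = R = 30 Ω
  Z3: Z = 1/(jωC) = -j/(ω·C) = 0 - j2.639 Ω
  Z4: Z = 1/(jωC) = -j/(ω·C) = 0 - j2759 Ω
Step 3 — Ladder network (open output): work backward from the far end, alternating series and parallel combinations. Z_in = 30 + j126 Ω = 129.5∠76.6° Ω.

Z = 30 + j126 Ω = 129.5∠76.6° Ω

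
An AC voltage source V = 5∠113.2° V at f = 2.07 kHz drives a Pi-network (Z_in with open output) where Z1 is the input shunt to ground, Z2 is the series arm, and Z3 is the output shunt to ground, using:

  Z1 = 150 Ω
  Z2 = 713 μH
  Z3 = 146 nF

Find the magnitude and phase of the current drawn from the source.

Step 1 — Angular frequency: ω = 2π·f = 2π·2070 = 1.301e+04 rad/s.
Step 2 — Component impedances:
  Z1: Z = R = 150 Ω
  Z2: Z = jωL = j·1.301e+04·0.000713 = 0 + j9.273 Ω
  Z3: Z = 1/(jωC) = -j/(ω·C) = 0 - j526.6 Ω
Step 3 — With open output, the series arm Z2 and the output shunt Z3 appear in series to ground: Z2 + Z3 = 0 - j517.3 Ω.
Step 4 — Parallel with input shunt Z1: Z_in = Z1 || (Z2 + Z3) = 138.4 - j40.12 Ω = 144.1∠-16.2° Ω.
Step 5 — Source phasor: V = 5∠113.2° V = -1.97 + j4.596 V.
Step 6 — Ohm's law: I = V / Z_total = (-1.97 + j4.596) / (138.4 - j40.12) = -0.02201 + j0.02683 A.
Step 7 — Convert to polar: |I| = 0.03471 A, ∠I = 129.4°.

I = 0.03471∠129.4° A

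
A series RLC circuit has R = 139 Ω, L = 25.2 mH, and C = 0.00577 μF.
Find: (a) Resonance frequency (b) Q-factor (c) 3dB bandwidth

Step 1 — Resonance: ω₀ = 1/√(LC) = 1/√(0.0252·5.77e-09) = 8.293e+04 rad/s.
Step 2 — f₀ = ω₀/(2π) = 1.32e+04 Hz.
Step 3 — Series Q: Q = ω₀L/R = 8.293e+04·0.0252/139 = 15.03.
Step 4 — Bandwidth: Δω = ω₀/Q = 5516 rad/s; BW = Δω/(2π) = 877.9 Hz.

(a) f₀ = 1.32e+04 Hz  (b) Q = 15.03  (c) BW = 877.9 Hz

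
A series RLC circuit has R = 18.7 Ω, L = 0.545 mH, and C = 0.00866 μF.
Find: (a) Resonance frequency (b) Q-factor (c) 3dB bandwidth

Step 1 — Resonance condition Im(Z)=0 gives ω₀ = 1/√(LC).
Step 2 — ω₀ = 1/√(0.000545·8.66e-09) = 4.603e+05 rad/s.
Step 3 — f₀ = ω₀/(2π) = 7.326e+04 Hz.
Step 4 — Series Q: Q = ω₀L/R = 4.603e+05·0.000545/18.7 = 13.42.
Step 5 — 3dB bandwidth: Δω = ω₀/Q = 3.431e+04 rad/s; BW = Δω/(2π) = 5461 Hz.

(a) f₀ = 7.326e+04 Hz  (b) Q = 13.42  (c) BW = 5461 Hz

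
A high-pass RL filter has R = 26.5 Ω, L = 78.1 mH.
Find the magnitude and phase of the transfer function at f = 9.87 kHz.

Step 1 — Angular frequency: ω = 2π·9870 = 6.202e+04 rad/s.
Step 2 — Transfer function: H(jω) = jωL/(R + jωL).
Step 3 — Numerator jωL = j·4843; denominator R + jωL = 26.5 + j4843.
Step 4 — H = 1 + j0.005471.
Step 5 — Magnitude: |H| = 1 (-0.0 dB); phase: φ = 0.3°.

|H| = 1 (-0.0 dB), φ = 0.3°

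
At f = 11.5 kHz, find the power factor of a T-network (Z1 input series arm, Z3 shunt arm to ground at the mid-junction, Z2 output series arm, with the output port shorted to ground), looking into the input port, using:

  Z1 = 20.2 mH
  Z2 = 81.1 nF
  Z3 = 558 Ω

Step 1 — Angular frequency: ω = 2π·f = 2π·1.15e+04 = 7.226e+04 rad/s.
Step 2 — Component impedances:
  Z1: Z = jωL = j·7.226e+04·0.0202 = 0 + j1460 Ω
  Z2: Z = 1/(jωC) = -j/(ω·C) = 0 - j170.6 Ω
  Z3: Z = R = 558 Ω
Step 3 — With the output port shorted to ground, the output series arm Z2 runs from the junction to ground; the shunt arm Z3 also runs from the junction to ground. They appear in parallel: Z3 || Z2 = 47.72 - j156.1 Ω.
Step 4 — Series with input arm Z1: Z_in = Z1 + (Z3 || Z2) = 47.72 + j1304 Ω = 1304∠87.9° Ω.
Step 5 — Power factor: PF = cos(φ) = Re(Z)/|Z| = 47.724/1304.4 = 0.03659.
Step 6 — Type: Im(Z) = 1304 ⇒ lagging (phase φ = 87.9°).

PF = 0.03659 (lagging, φ = 87.9°)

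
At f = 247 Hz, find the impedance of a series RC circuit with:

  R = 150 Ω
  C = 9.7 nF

Step 1 — Angular frequency: ω = 2π·f = 2π·247 = 1552 rad/s.
Step 2 — Component impedances:
  R: Z = R = 150 Ω
  C: Z = 1/(jωC) = -j/(ω·C) = 0 - j6.643e+04 Ω
Step 3 — Series combination: Z_total = R + C = 150 - j6.643e+04 Ω = 6.643e+04∠-89.9° Ω.

Z = 150 - j6.643e+04 Ω = 6.643e+04∠-89.9° Ω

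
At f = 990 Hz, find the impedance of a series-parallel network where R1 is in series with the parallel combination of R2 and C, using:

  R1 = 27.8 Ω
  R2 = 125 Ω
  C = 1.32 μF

Step 1 — Angular frequency: ω = 2π·f = 2π·990 = 6220 rad/s.
Step 2 — Component impedances:
  R1: Z = R = 27.8 Ω
  R2: Z = R = 125 Ω
  C: Z = 1/(jωC) = -j/(ω·C) = 0 - j121.8 Ω
Step 3 — Parallel branch: R2 || C = 1/(1/R2 + 1/C) = 60.87 - j62.48 Ω.
Step 4 — Series with R1: Z_total = R1 + (R2 || C) = 88.67 - j62.48 Ω = 108.5∠-35.2° Ω.

Z = 88.67 - j62.48 Ω = 108.5∠-35.2° Ω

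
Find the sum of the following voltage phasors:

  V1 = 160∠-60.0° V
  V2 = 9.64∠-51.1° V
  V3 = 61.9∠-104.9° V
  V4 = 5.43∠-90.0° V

Step 1 — Convert each phasor to rectangular form:
  V1 = 160·(cos(-60.0°) + j·sin(-60.0°)) = 80 - j138.6 V
  V2 = 9.64·(cos(-51.1°) + j·sin(-51.1°)) = 6.054 - j7.502 V
  V3 = 61.9·(cos(-104.9°) + j·sin(-104.9°)) = -15.92 - j59.82 V
  V4 = 5.43·(cos(-90.0°) + j·sin(-90.0°)) = 0 - j5.43 V
Step 2 — Sum components: V_total = 70.14 - j211.3 V.
Step 3 — Convert to polar: |V_total| = 222.7 V, ∠V_total = -71.6°.

V_total = 222.7∠-71.6° V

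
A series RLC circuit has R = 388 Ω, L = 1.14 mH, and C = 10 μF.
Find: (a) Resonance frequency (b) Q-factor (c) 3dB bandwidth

Step 1 — Resonance: ω₀ = 1/√(LC) = 1/√(0.00114·1e-05) = 9366 rad/s.
Step 2 — f₀ = ω₀/(2π) = 1491 Hz.
Step 3 — Series Q: Q = ω₀L/R = 9366·0.00114/388 = 0.02752.
Step 4 — Bandwidth: Δω = ω₀/Q = 3.404e+05 rad/s; BW = Δω/(2π) = 5.417e+04 Hz.

(a) f₀ = 1491 Hz  (b) Q = 0.02752  (c) BW = 5.417e+04 Hz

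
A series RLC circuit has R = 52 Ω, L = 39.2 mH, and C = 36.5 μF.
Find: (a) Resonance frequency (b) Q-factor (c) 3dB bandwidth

Step 1 — Resonance condition Im(Z)=0 gives ω₀ = 1/√(LC).
Step 2 — ω₀ = 1/√(0.0392·3.65e-05) = 836 rad/s.
Step 3 — f₀ = ω₀/(2π) = 133.1 Hz.
Step 4 — Series Q: Q = ω₀L/R = 836·0.0392/52 = 0.6302.
Step 5 — 3dB bandwidth: Δω = ω₀/Q = 1327 rad/s; BW = Δω/(2π) = 211.1 Hz.

(a) f₀ = 133.1 Hz  (b) Q = 0.6302  (c) BW = 211.1 Hz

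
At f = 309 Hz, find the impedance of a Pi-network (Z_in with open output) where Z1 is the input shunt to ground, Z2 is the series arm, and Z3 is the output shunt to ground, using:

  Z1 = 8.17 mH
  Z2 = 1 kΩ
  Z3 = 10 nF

Step 1 — Angular frequency: ω = 2π·f = 2π·309 = 1942 rad/s.
Step 2 — Component impedances:
  Z1: Z = jωL = j·1942·0.00817 = 0 + j15.86 Ω
  Z2: Z = R = 1000 Ω
  Z3: Z = 1/(jωC) = -j/(ω·C) = 0 - j5.151e+04 Ω
Step 3 — With open output, the series arm Z2 and the output shunt Z3 appear in series to ground: Z2 + Z3 = 1000 - j5.151e+04 Ω.
Step 4 — Parallel with input shunt Z1: Z_in = Z1 || (Z2 + Z3) = 9.486e-05 + j15.87 Ω = 15.87∠90.0° Ω.

Z = 9.486e-05 + j15.87 Ω = 15.87∠90.0° Ω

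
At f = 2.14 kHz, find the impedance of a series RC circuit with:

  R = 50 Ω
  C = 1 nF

Step 1 — Angular frequency: ω = 2π·f = 2π·2140 = 1.345e+04 rad/s.
Step 2 — Component impedances:
  R: Z = R = 50 Ω
  C: Z = 1/(jωC) = -j/(ω·C) = 0 - j7.437e+04 Ω
Step 3 — Series combination: Z_total = R + C = 50 - j7.437e+04 Ω = 7.437e+04∠-90.0° Ω.

Z = 50 - j7.437e+04 Ω = 7.437e+04∠-90.0° Ω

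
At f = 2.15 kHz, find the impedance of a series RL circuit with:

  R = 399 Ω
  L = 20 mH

Step 1 — Angular frequency: ω = 2π·f = 2π·2150 = 1.351e+04 rad/s.
Step 2 — Component impedances:
  R: Z = R = 399 Ω
  L: Z = jωL = j·1.351e+04·0.02 = 0 + j270.2 Ω
Step 3 — Series combination: Z_total = R + L = 399 + j270.2 Ω = 481.9∠34.1° Ω.

Z = 399 + j270.2 Ω = 481.9∠34.1° Ω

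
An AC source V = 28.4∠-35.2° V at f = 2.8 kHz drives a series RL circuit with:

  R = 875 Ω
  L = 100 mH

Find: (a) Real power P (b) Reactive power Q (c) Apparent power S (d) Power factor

Step 1 — Angular frequency: ω = 2π·f = 2π·2800 = 1.759e+04 rad/s.
Step 2 — Component impedances:
  R: Z = R = 875 Ω
  L: Z = jωL = j·1.759e+04·0.1 = 0 + j1759 Ω
Step 3 — Series combination: Z_total = R + L = 875 + j1759 Ω = 1965∠63.6° Ω.
Step 4 — Source phasor: V = 28.4∠-35.2° V = 23.21 - j16.37 V.
Step 5 — Current: I = V / Z = -0.0022 - j0.01429 A = 0.01445∠-98.8° A.
Step 6 — Complex power: S = V·I* = 0.1828 + j0.3675 VA.
Step 7 — Real power: P = Re(S) = 0.1828 W.
Step 8 — Reactive power: Q = Im(S) = 0.3675 VAR.
Step 9 — Apparent power: |S| = 0.4105 VA.
Step 10 — Power factor: PF = P/|S| = 0.4453 (lagging).

(a) P = 0.1828 W  (b) Q = 0.3675 VAR  (c) S = 0.4105 VA  (d) PF = 0.4453 (lagging)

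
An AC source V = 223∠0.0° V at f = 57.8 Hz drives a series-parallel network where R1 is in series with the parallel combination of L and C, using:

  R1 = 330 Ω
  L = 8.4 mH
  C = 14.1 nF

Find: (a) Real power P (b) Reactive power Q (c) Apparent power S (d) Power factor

Step 1 — Angular frequency: ω = 2π·f = 2π·57.8 = 363.2 rad/s.
Step 2 — Component impedances:
  R1: Z = R = 330 Ω
  L: Z = jωL = j·363.2·0.0084 = 0 + j3.051 Ω
  C: Z = 1/(jωC) = -j/(ω·C) = 0 - j1.953e+05 Ω
Step 3 — Parallel branch: L || C = 1/(1/L + 1/C) = 0 + j3.051 Ω.
Step 4 — Series with R1: Z_total = R1 + (L || C) = 330 + j3.051 Ω = 330∠0.5° Ω.
Step 5 — Source phasor: V = 223∠0.0° V = 223 V.
Step 6 — Current: I = V / Z = 0.6757 - j0.006246 A = 0.6757∠-0.5° A.
Step 7 — Complex power: S = V·I* = 150.7 + j1.393 VA.
Step 8 — Real power: P = Re(S) = 150.7 W.
Step 9 — Reactive power: Q = Im(S) = 1.393 VAR.
Step 10 — Apparent power: |S| = 150.7 VA.
Step 11 — Power factor: PF = P/|S| = 1 (lagging).

(a) P = 150.7 W  (b) Q = 1.393 VAR  (c) S = 150.7 VA  (d) PF = 1 (lagging)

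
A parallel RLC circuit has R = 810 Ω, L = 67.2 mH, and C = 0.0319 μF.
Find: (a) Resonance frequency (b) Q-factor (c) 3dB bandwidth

Step 1 — Resonance: ω₀ = 1/√(LC) = 1/√(0.0672·3.19e-08) = 2.16e+04 rad/s.
Step 2 — f₀ = ω₀/(2π) = 3437 Hz.
Step 3 — Parallel Q: Q = R/(ω₀L) = 810/(2.16e+04·0.0672) = 0.5581.
Step 4 — Bandwidth: Δω = ω₀/Q = 3.87e+04 rad/s; BW = Δω/(2π) = 6159 Hz.

(a) f₀ = 3437 Hz  (b) Q = 0.5581  (c) BW = 6159 Hz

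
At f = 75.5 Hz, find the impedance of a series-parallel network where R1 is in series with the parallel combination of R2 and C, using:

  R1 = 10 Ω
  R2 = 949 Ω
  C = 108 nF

Step 1 — Angular frequency: ω = 2π·f = 2π·75.5 = 474.4 rad/s.
Step 2 — Component impedances:
  R1: Z = R = 10 Ω
  R2: Z = R = 949 Ω
  C: Z = 1/(jωC) = -j/(ω·C) = 0 - j1.952e+04 Ω
Step 3 — Parallel branch: R2 || C = 1/(1/R2 + 1/C) = 946.8 - j46.03 Ω.
Step 4 — Series with R1: Z_total = R1 + (R2 || C) = 956.8 - j46.03 Ω = 957.9∠-2.8° Ω.

Z = 956.8 - j46.03 Ω = 957.9∠-2.8° Ω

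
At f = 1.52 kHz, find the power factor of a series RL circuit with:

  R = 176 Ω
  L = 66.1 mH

Step 1 — Angular frequency: ω = 2π·f = 2π·1520 = 9550 rad/s.
Step 2 — Component impedances:
  R: Z = R = 176 Ω
  L: Z = jωL = j·9550·0.0661 = 0 + j631.3 Ω
Step 3 — Series combination: Z_total = R + L = 176 + j631.3 Ω = 655.4∠74.4° Ω.
Step 4 — Power factor: PF = cos(φ) = Re(Z)/|Z| = 176/655.36 = 0.2686.
Step 5 — Type: Im(Z) = 631.3 ⇒ lagging (phase φ = 74.4°).

PF = 0.2686 (lagging, φ = 74.4°)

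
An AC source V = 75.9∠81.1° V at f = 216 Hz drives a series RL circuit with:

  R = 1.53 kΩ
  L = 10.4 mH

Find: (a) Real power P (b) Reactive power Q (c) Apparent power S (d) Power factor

Step 1 — Angular frequency: ω = 2π·f = 2π·216 = 1357 rad/s.
Step 2 — Component impedances:
  R: Z = R = 1530 Ω
  L: Z = jωL = j·1357·0.0104 = 0 + j14.11 Ω
Step 3 — Series combination: Z_total = R + L = 1530 + j14.11 Ω = 1530∠0.5° Ω.
Step 4 — Source phasor: V = 75.9∠81.1° V = 11.74 + j74.99 V.
Step 5 — Current: I = V / Z = 0.008126 + j0.04894 A = 0.04961∠80.6° A.
Step 6 — Complex power: S = V·I* = 3.765 + j0.03473 VA.
Step 7 — Real power: P = Re(S) = 3.765 W.
Step 8 — Reactive power: Q = Im(S) = 0.03473 VAR.
Step 9 — Apparent power: |S| = 3.765 VA.
Step 10 — Power factor: PF = P/|S| = 1 (lagging).

(a) P = 3.765 W  (b) Q = 0.03473 VAR  (c) S = 3.765 VA  (d) PF = 1 (lagging)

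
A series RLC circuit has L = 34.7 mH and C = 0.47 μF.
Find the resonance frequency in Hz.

Step 1 — Resonance condition Im(Z)=0 gives ω₀ = 1/√(LC).
Step 2 — ω₀ = 1/√(0.0347·4.7e-07) = 7830 rad/s.
Step 3 — f₀ = ω₀/(2π) = 1246 Hz.

f₀ = 1246 Hz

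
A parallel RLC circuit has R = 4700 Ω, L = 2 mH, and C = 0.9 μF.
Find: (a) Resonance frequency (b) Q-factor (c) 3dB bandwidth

Step 1 — Resonance: ω₀ = 1/√(LC) = 1/√(0.002·9e-07) = 2.357e+04 rad/s.
Step 2 — f₀ = ω₀/(2π) = 3751 Hz.
Step 3 — Parallel Q: Q = R/(ω₀L) = 4700/(2.357e+04·0.002) = 99.7.
Step 4 — Bandwidth: Δω = ω₀/Q = 236.4 rad/s; BW = Δω/(2π) = 37.63 Hz.

(a) f₀ = 3751 Hz  (b) Q = 99.7  (c) BW = 37.63 Hz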